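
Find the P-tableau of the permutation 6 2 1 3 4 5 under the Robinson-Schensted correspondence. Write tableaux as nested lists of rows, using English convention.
P = [[1, 3, 4, 5], [2], [6]]

Insert 6: appended to row 1. P = [[6]].
Insert 2: 2 bumps 6 from row 1; 6 starts row 2. P = [[2], [6]].
Insert 1: 1 bumps 2 from row 1; 2 bumps 6 from row 2; 6 starts row 3. P = [[1], [2], [6]].
Insert 3: appended to row 1. P = [[1, 3], [2], [6]].
Insert 4: appended to row 1. P = [[1, 3, 4], [2], [6]].
Insert 5: appended to row 1. P = [[1, 3, 4, 5], [2], [6]].

So P = [[1, 3, 4, 5], [2], [6]].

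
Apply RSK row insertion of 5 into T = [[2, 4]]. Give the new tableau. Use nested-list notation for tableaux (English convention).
5 is larger than every entry of row 1, so it is appended to row 1. The new tableau is [[2, 4, 5]].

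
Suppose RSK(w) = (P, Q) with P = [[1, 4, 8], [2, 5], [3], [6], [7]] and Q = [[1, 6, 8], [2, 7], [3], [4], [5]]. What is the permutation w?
7 6 3 2 1 5 4 8

Reverse the RSK construction: for i from n down to 1, find the cell of Q containing i, remove the entry at that cell from P, and reverse-bump it up through P; the value ejected from row 1 is w(i).

Step i=8: Q has 8 at row 1, column 3; remove that cell from P, ejecting 8. So w(8) = 8. P is now [[1, 4], [2, 5], [3], [6], [7]].
Step i=7: Q has 7 at row 2, column 2; remove 5 from row 2 of P and reverse-bump: 5 enters row 1 and ejects 4. So w(7) = 4. P is now [[1, 5], [2], [3], [6], [7]].
Step i=6: Q has 6 at row 1, column 2; remove that cell from P, ejecting 5. So w(6) = 5. P is now [[1], [2], [3], [6], [7]].
Step i=5: Q has 5 at row 5, column 1; remove 7 from row 5 of P and reverse-bump: 7 enters row 4 and ejects 6; 6 enters row 3 and ejects 3; 3 enters row 2 and ejects 2; 2 enters row 1 and ejects 1. So w(5) = 1. P is now [[2], [3], [6], [7]].
Step i=4: Q has 4 at row 4, column 1; remove 7 from row 4 of P and reverse-bump: 7 enters row 3 and ejects 6; 6 enters row 2 and ejects 3; 3 enters row 1 and ejects 2. So w(4) = 2. P is now [[3], [6], [7]].
Step i=3: Q has 3 at row 3, column 1; remove 7 from row 3 of P and reverse-bump: 7 enters row 2 and ejects 6; 6 enters row 1 and ejects 3. So w(3) = 3. P is now [[6], [7]].
Step i=2: Q has 2 at row 2, column 1; remove 7 from row 2 of P and reverse-bump: 7 enters row 1 and ejects 6. So w(2) = 6. P is now [[7]].
Step i=1: Q has 1 at row 1, column 1; remove that cell from P, ejecting 7. So w(1) = 7. P is now [].

So w = 7 6 3 2 1 5 4 8.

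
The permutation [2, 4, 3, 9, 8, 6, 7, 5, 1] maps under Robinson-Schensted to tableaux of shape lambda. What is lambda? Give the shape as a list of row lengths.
Row-insert each entry into an empty tableau.

After inserting 2: P = [[2]].
After inserting 4: P = [[2, 4]].
After inserting 3: P = [[2, 3], [4]].
After inserting 9: P = [[2, 3, 9], [4]].
After inserting 8: P = [[2, 3, 8], [4, 9]].
After inserting 6: P = [[2, 3, 6], [4, 8], [9]].
After inserting 7: P = [[2, 3, 6, 7], [4, 8], [9]].
After inserting 5: P = [[2, 3, 5, 7], [4, 6], [8], [9]].
After inserting 1: P = [[1, 3, 5, 7], [2, 6], [4], [8], [9]].

The final insertion tableau P = [[1, 3, 5, 7], [2, 6], [4], [8], [9]] has shape [4, 2, 1, 1, 1].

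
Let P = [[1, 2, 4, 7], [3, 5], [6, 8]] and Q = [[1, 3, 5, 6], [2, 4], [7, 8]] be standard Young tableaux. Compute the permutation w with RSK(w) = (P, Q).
Reverse the RSK construction: for i from n down to 1, find the cell of Q containing i, remove the entry at that cell from P, and reverse-bump it up through P; the value ejected from row 1 is w(i).

Step i=8: Q has 8 at row 3, column 2; remove 8 from row 3 of P and reverse-bump: 8 enters row 2 and ejects 5; 5 enters row 1 and ejects 4. So w(8) = 4. P is now [[1, 2, 5, 7], [3, 8], [6]].
Step i=7: Q has 7 at row 3, column 1; remove 6 from row 3 of P and reverse-bump: 6 enters row 2 and ejects 3; 3 enters row 1 and ejects 2. So w(7) = 2. P is now [[1, 3, 5, 7], [6, 8]].
Step i=6: Q has 6 at row 1, column 4; remove that cell from P, ejecting 7. So w(6) = 7. P is now [[1, 3, 5], [6, 8]].
Step i=5: Q has 5 at row 1, column 3; remove that cell from P, ejecting 5. So w(5) = 5. P is now [[1, 3], [6, 8]].
Step i=4: Q has 4 at row 2, column 2; remove 8 from row 2 of P and reverse-bump: 8 enters row 1 and ejects 3. So w(4) = 3. P is now [[1, 8], [6]].
Step i=3: Q has 3 at row 1, column 2; remove that cell from P, ejecting 8. So w(3) = 8. P is now [[1], [6]].
Step i=2: Q has 2 at row 2, column 1; remove 6 from row 2 of P and reverse-bump: 6 enters row 1 and ejects 1. So w(2) = 1. P is now [[6]].
Step i=1: Q has 1 at row 1, column 1; remove that cell from P, ejecting 6. So w(1) = 6. P is now [].

So w = 6 1 8 3 5 7 2 4.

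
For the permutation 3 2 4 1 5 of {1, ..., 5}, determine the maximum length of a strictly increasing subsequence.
3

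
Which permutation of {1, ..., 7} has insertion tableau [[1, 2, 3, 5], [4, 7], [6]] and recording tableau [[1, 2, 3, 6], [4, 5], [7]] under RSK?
1 6 7 2 4 5 3

Reverse RSK: for i = n, n-1, ..., 1, locate i in Q, remove the corresponding corner cell from P, and reverse-bump its entry up through P; the value ejected from row 1 is w(i).

So w = 1 6 7 2 4 5 3.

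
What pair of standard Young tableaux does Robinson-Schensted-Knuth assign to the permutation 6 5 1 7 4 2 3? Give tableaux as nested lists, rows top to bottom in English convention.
Insert each entry of the permutation into P by Schensted row insertion, recording in Q the position of each new cell.

Insert 6: appended to row 1. P = [[6]], Q = [[1]].
Insert 5: 5 bumps 6 from row 1; 6 starts row 2. P = [[5], [6]], Q = [[1], [2]].
Insert 1: 1 bumps 5 from row 1; 5 bumps 6 from row 2; 6 starts row 3. P = [[1], [5], [6]], Q = [[1], [2], [3]].
Insert 7: appended to row 1. P = [[1, 7], [5], [6]], Q = [[1, 4], [2], [3]].
Insert 4: 4 bumps 7 from row 1; 7 appends to row 2. P = [[1, 4], [5, 7], [6]], Q = [[1, 4], [2, 5], [3]].
Insert 2: 2 bumps 4 from row 1; 4 bumps 5 from row 2; 5 bumps 6 from row 3; 6 starts row 4. P = [[1, 2], [4, 7], [5], [6]], Q = [[1, 4], [2, 5], [3], [6]].
Insert 3: appended to row 1. P = [[1, 2, 3], [4, 7], [5], [6]], Q = [[1, 4, 7], [2, 5], [3], [6]].

So P = [[1, 2, 3], [4, 7], [5], [6]], Q = [[1, 4, 7], [2, 5], [3], [6]].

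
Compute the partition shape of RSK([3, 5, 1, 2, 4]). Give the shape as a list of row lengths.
[3, 2]

Row-insert each entry into an empty tableau.

After inserting 3: P = [[3]].
After inserting 5: P = [[3, 5]].
After inserting 1: P = [[1, 5], [3]].
After inserting 2: P = [[1, 2], [3, 5]].
After inserting 4: P = [[1, 2, 4], [3, 5]].

The final insertion tableau P = [[1, 2, 4], [3, 5]] has shape [3, 2].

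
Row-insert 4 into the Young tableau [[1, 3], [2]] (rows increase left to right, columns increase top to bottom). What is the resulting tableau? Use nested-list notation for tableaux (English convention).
[[1, 3, 4], [2]]

4 is larger than every entry of row 1, so it is appended to row 1. The new tableau is [[1, 3, 4], [2]].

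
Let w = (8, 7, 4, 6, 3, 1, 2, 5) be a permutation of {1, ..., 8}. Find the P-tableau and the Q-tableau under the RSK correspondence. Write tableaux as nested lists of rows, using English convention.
Insert each entry of the permutation into P by Schensted row insertion, recording in Q the position of each new cell.

Insert 8: appended to row 1. P = [[8]], Q = [[1]].
Insert 7: 7 bumps 8 from row 1; 8 starts row 2. P = [[7], [8]], Q = [[1], [2]].
Insert 4: 4 bumps 7 from row 1; 7 bumps 8 from row 2; 8 starts row 3. P = [[4], [7], [8]], Q = [[1], [2], [3]].
Insert 6: appended to row 1. P = [[4, 6], [7], [8]], Q = [[1, 4], [2], [3]].
Insert 3: 3 bumps 4 from row 1; 4 bumps 7 from row 2; 7 bumps 8 from row 3; 8 starts row 4. P = [[3, 6], [4], [7], [8]], Q = [[1, 4], [2], [3], [5]].
Insert 1: 1 bumps 3 from row 1; 3 bumps 4 from row 2; 4 bumps 7 from row 3; 7 bumps 8 from row 4; 8 starts row 5. P = [[1, 6], [3], [4], [7], [8]], Q = [[1, 4], [2], [3], [5], [6]].
Insert 2: 2 bumps 6 from row 1; 6 appends to row 2. P = [[1, 2], [3, 6], [4], [7], [8]], Q = [[1, 4], [2, 7], [3], [5], [6]].
Insert 5: appended to row 1. P = [[1, 2, 5], [3, 6], [4], [7], [8]], Q = [[1, 4, 8], [2, 7], [3], [5], [6]].

So P = [[1, 2, 5], [3, 6], [4], [7], [8]], Q = [[1, 4, 8], [2, 7], [3], [5], [6]].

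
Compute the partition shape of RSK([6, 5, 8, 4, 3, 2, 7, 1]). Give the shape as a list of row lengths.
[2, 2, 1, 1, 1, 1]

RSK row insertion gives P = [[1, 7], [2, 8], [3], [4], [5], [6]], which has shape [2, 2, 1, 1, 1, 1].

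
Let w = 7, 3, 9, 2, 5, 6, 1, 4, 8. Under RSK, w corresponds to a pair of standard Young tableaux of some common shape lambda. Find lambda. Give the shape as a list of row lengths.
Row-insert each entry into an empty tableau.

After inserting 7: P = [[7]].
After inserting 3: P = [[3], [7]].
After inserting 9: P = [[3, 9], [7]].
After inserting 2: P = [[2, 9], [3], [7]].
After inserting 5: P = [[2, 5], [3, 9], [7]].
After inserting 6: P = [[2, 5, 6], [3, 9], [7]].
After inserting 1: P = [[1, 5, 6], [2, 9], [3], [7]].
After inserting 4: P = [[1, 4, 6], [2, 5], [3, 9], [7]].
After inserting 8: P = [[1, 4, 6, 8], [2, 5], [3, 9], [7]].

The final insertion tableau P = [[1, 4, 6, 8], [2, 5], [3, 9], [7]] has shape [4, 2, 2, 1].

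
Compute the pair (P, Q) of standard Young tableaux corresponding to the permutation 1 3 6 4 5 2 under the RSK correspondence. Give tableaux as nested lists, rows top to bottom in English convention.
Insert each entry of the permutation into P by Schensted row insertion, recording in Q the position of each new cell.

Insert 1: appended to row 1. P = [[1]], Q = [[1]].
Insert 3: appended to row 1. P = [[1, 3]], Q = [[1, 2]].
Insert 6: appended to row 1. P = [[1, 3, 6]], Q = [[1, 2, 3]].
Insert 4: 4 bumps 6 from row 1; 6 starts row 2. P = [[1, 3, 4], [6]], Q = [[1, 2, 3], [4]].
Insert 5: appended to row 1. P = [[1, 3, 4, 5], [6]], Q = [[1, 2, 3, 5], [4]].
Insert 2: 2 bumps 3 from row 1; 3 bumps 6 from row 2; 6 starts row 3. P = [[1, 2, 4, 5], [3], [6]], Q = [[1, 2, 3, 5], [4], [6]].

So P = [[1, 2, 4, 5], [3], [6]], Q = [[1, 2, 3, 5], [4], [6]].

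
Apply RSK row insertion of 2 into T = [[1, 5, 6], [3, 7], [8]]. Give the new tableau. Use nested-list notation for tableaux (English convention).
In row 1, 2 replaces 5 (the leftmost entry greater than 2); 5 is bumped to row 2. In row 2, 5 replaces 7 (the leftmost entry greater than 5); 7 is bumped to row 3. In row 3, 7 replaces 8 (the leftmost entry greater than 7); 8 is bumped to row 4. 8 starts a new row 4. The new tableau is [[1, 2, 6], [3, 5], [7], [8]].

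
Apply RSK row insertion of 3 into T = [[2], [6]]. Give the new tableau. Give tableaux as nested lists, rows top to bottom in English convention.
[[2, 3], [6]]

3 is larger than every entry of row 1, so it is appended to row 1. The new tableau is [[2, 3], [6]].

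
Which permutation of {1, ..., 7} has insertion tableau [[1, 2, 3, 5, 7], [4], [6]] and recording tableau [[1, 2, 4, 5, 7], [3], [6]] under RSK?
1 6 2 4 5 3 7

Reverse the RSK construction: for i from n down to 1, find the cell of Q containing i, remove the entry at that cell from P, and reverse-bump it up through P; the value ejected from row 1 is w(i).

Step i=7: Q has 7 at row 1, column 5; remove that cell from P, ejecting 7. So w(7) = 7. P is now [[1, 2, 3, 5], [4], [6]].
Step i=6: Q has 6 at row 3, column 1; remove 6 from row 3 of P and reverse-bump: 6 enters row 2 and ejects 4; 4 enters row 1 and ejects 3. So w(6) = 3. P is now [[1, 2, 4, 5], [6]].
Step i=5: Q has 5 at row 1, column 4; remove that cell from P, ejecting 5. So w(5) = 5. P is now [[1, 2, 4], [6]].
Step i=4: Q has 4 at row 1, column 3; remove that cell from P, ejecting 4. So w(4) = 4. P is now [[1, 2], [6]].
Step i=3: Q has 3 at row 2, column 1; remove 6 from row 2 of P and reverse-bump: 6 enters row 1 and ejects 2. So w(3) = 2. P is now [[1, 6]].
Step i=2: Q has 2 at row 1, column 2; remove that cell from P, ejecting 6. So w(2) = 6. P is now [[1]].
Step i=1: Q has 1 at row 1, column 1; remove that cell from P, ejecting 1. So w(1) = 1. P is now [].

So w = 1 6 2 4 5 3 7.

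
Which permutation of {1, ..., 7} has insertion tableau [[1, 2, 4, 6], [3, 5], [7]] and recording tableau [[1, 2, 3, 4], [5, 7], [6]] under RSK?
Reverse the RSK construction: for i from n down to 1, find the cell of Q containing i, remove the entry at that cell from P, and reverse-bump it up through P; the value ejected from row 1 is w(i).

Step i=7: Q has 7 at row 2, column 2; remove 5 from row 2 of P and reverse-bump: 5 enters row 1 and ejects 4. So w(7) = 4. P is now [[1, 2, 5, 6], [3], [7]].
Step i=6: Q has 6 at row 3, column 1; remove 7 from row 3 of P and reverse-bump: 7 enters row 2 and ejects 3; 3 enters row 1 and ejects 2. So w(6) = 2. P is now [[1, 3, 5, 6], [7]].
Step i=5: Q has 5 at row 2, column 1; remove 7 from row 2 of P and reverse-bump: 7 enters row 1 and ejects 6. So w(5) = 6. P is now [[1, 3, 5, 7]].
Step i=4: Q has 4 at row 1, column 4; remove that cell from P, ejecting 7. So w(4) = 7. P is now [[1, 3, 5]].
Step i=3: Q has 3 at row 1, column 3; remove that cell from P, ejecting 5. So w(3) = 5. P is now [[1, 3]].
Step i=2: Q has 2 at row 1, column 2; remove that cell from P, ejecting 3. So w(2) = 3. P is now [[1]].
Step i=1: Q has 1 at row 1, column 1; remove that cell from P, ejecting 1. So w(1) = 1. P is now [].

So w = 1 3 5 7 6 2 4.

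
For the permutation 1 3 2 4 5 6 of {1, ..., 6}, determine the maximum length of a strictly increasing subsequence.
5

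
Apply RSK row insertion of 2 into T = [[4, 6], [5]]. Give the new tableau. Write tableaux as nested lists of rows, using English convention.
In row 1, 2 replaces 4 (the leftmost entry greater than 2); 4 is bumped to row 2. In row 2, 4 replaces 5 (the leftmost entry greater than 4); 5 is bumped to row 3. 5 starts a new row 3. The new tableau is [[2, 6], [4], [5]].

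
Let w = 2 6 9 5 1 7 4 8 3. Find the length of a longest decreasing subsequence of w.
4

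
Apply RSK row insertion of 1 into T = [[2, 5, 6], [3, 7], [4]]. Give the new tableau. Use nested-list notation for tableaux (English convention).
In row 1, 1 replaces 2 (the leftmost entry greater than 1); 2 is bumped to row 2. In row 2, 2 replaces 3 (the leftmost entry greater than 2); 3 is bumped to row 3. In row 3, 3 replaces 4 (the leftmost entry greater than 3); 4 is bumped to row 4. 4 starts a new row 4. The new tableau is [[1, 5, 6], [2, 7], [3], [4]].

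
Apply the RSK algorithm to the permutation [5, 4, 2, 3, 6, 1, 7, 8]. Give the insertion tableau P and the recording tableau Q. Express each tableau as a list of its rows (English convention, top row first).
P = [[1, 3, 6, 7, 8], [2], [4], [5]], Q = [[1, 4, 5, 7, 8], [2], [3], [6]]

Insert each entry of the permutation into P by Schensted row insertion, recording in Q the position of each new cell.

Insert 5: appended to row 1. P = [[5]].
Insert 4: 4 bumps 5 from row 1; 5 starts row 2. P = [[4], [5]].
Insert 2: 2 bumps 4 from row 1; 4 bumps 5 from row 2; 5 starts row 3. P = [[2], [4], [5]].
Insert 3: appended to row 1. P = [[2, 3], [4], [5]].
Insert 6: appended to row 1. P = [[2, 3, 6], [4], [5]].
Insert 1: 1 bumps 2 from row 1; 2 bumps 4 from row 2; 4 bumps 5 from row 3; 5 starts row 4. P = [[1, 3, 6], [2], [4], [5]].
Insert 7: appended to row 1. P = [[1, 3, 6, 7], [2], [4], [5]].
Insert 8: appended to row 1. P = [[1, 3, 6, 7, 8], [2], [4], [5]].

So P = [[1, 3, 6, 7, 8], [2], [4], [5]], Q = [[1, 4, 5, 7, 8], [2], [3], [6]].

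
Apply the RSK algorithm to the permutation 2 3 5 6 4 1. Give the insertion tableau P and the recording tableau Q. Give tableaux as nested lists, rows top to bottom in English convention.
P = [[1, 3, 4, 6], [2], [5]], Q = [[1, 2, 3, 4], [5], [6]]

Insert each entry of the permutation into P by Schensted row insertion, recording in Q the position of each new cell.

Insert 2: appended to row 1. P = [[2]].
Insert 3: appended to row 1. P = [[2, 3]].
Insert 5: appended to row 1. P = [[2, 3, 5]].
Insert 6: appended to row 1. P = [[2, 3, 5, 6]].
Insert 4: 4 bumps 5 from row 1; 5 starts row 2. P = [[2, 3, 4, 6], [5]].
Insert 1: 1 bumps 2 from row 1; 2 bumps 5 from row 2; 5 starts row 3. P = [[1, 3, 4, 6], [2], [5]].

So P = [[1, 3, 4, 6], [2], [5]], Q = [[1, 2, 3, 4], [5], [6]].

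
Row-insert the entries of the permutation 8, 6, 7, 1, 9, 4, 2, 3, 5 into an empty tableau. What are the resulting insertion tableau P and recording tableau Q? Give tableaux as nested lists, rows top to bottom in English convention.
P = [[1, 2, 3, 5], [4, 7, 9], [6], [8]], Q = [[1, 3, 5, 9], [2, 6, 8], [4], [7]]

Insert each entry of the permutation into P by Schensted row insertion, recording in Q the position of each new cell.

Insert 8: appended to row 1. P = [[8]], Q = [[1]].
Insert 6: 6 bumps 8 from row 1; 8 starts row 2. P = [[6], [8]], Q = [[1], [2]].
Insert 7: appended to row 1. P = [[6, 7], [8]], Q = [[1, 3], [2]].
Insert 1: 1 bumps 6 from row 1; 6 bumps 8 from row 2; 8 starts row 3. P = [[1, 7], [6], [8]], Q = [[1, 3], [2], [4]].
Insert 9: appended to row 1. P = [[1, 7, 9], [6], [8]], Q = [[1, 3, 5], [2], [4]].
Insert 4: 4 bumps 7 from row 1; 7 appends to row 2. P = [[1, 4, 9], [6, 7], [8]], Q = [[1, 3, 5], [2, 6], [4]].
Insert 2: 2 bumps 4 from row 1; 4 bumps 6 from row 2; 6 bumps 8 from row 3; 8 starts row 4. P = [[1, 2, 9], [4, 7], [6], [8]], Q = [[1, 3, 5], [2, 6], [4], [7]].
Insert 3: 3 bumps 9 from row 1; 9 appends to row 2. P = [[1, 2, 3], [4, 7, 9], [6], [8]], Q = [[1, 3, 5], [2, 6, 8], [4], [7]].
Insert 5: appended to row 1. P = [[1, 2, 3, 5], [4, 7, 9], [6], [8]], Q = [[1, 3, 5, 9], [2, 6, 8], [4], [7]].

So P = [[1, 2, 3, 5], [4, 7, 9], [6], [8]], Q = [[1, 3, 5, 9], [2, 6, 8], [4], [7]].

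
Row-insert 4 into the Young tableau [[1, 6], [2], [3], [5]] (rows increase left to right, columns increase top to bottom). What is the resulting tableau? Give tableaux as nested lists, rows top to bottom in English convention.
In row 1, 4 replaces 6 (the leftmost entry greater than 4); 6 is bumped to row 2. 6 is appended to row 2. The new tableau is [[1, 4], [2, 6], [3], [5]].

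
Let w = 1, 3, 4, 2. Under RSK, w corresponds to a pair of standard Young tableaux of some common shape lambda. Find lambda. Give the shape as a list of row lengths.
Row-insert each entry into an empty tableau.

After inserting 1: P = [[1]].
After inserting 3: P = [[1, 3]].
After inserting 4: P = [[1, 3, 4]].
After inserting 2: P = [[1, 2, 4], [3]].

The final insertion tableau P = [[1, 2, 4], [3]] has shape [3, 1].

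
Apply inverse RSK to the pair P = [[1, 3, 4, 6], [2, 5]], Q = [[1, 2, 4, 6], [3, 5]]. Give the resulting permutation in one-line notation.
Reverse RSK: for i = n, n-1, ..., 1, locate i in Q, remove the corresponding corner cell from P, and reverse-bump its entry up through P; the value ejected from row 1 is w(i).

So w = 2 3 1 5 4 6.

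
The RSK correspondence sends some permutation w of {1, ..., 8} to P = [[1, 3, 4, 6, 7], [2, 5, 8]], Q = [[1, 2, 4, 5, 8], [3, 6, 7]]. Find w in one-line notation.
Reverse the RSK construction: for i from n down to 1, find the cell of Q containing i, remove the entry at that cell from P, and reverse-bump it up through P; the value ejected from row 1 is w(i).

Step i=8: Q has 8 at row 1, column 5; remove that cell from P, ejecting 7. So w(8) = 7. P is now [[1, 3, 4, 6], [2, 5, 8]].
Step i=7: Q has 7 at row 2, column 3; remove 8 from row 2 of P and reverse-bump: 8 enters row 1 and ejects 6. So w(7) = 6. P is now [[1, 3, 4, 8], [2, 5]].
Step i=6: Q has 6 at row 2, column 2; remove 5 from row 2 of P and reverse-bump: 5 enters row 1 and ejects 4. So w(6) = 4. P is now [[1, 3, 5, 8], [2]].
Step i=5: Q has 5 at row 1, column 4; remove that cell from P, ejecting 8. So w(5) = 8. P is now [[1, 3, 5], [2]].
Step i=4: Q has 4 at row 1, column 3; remove that cell from P, ejecting 5. So w(4) = 5. P is now [[1, 3], [2]].
Step i=3: Q has 3 at row 2, column 1; remove 2 from row 2 of P and reverse-bump: 2 enters row 1 and ejects 1. So w(3) = 1. P is now [[2, 3]].
Step i=2: Q has 2 at row 1, column 2; remove that cell from P, ejecting 3. So w(2) = 3. P is now [[2]].
Step i=1: Q has 1 at row 1, column 1; remove that cell from P, ejecting 2. So w(1) = 2. P is now [].

So w = 2 3 1 5 8 4 6 7.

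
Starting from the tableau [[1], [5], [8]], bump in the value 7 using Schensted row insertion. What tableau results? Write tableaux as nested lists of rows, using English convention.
7 is larger than every entry of row 1, so it is appended to row 1. The new tableau is [[1, 7], [5], [8]].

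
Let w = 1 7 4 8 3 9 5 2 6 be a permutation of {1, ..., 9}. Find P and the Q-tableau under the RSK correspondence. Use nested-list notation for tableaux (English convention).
P = [[1, 2, 5, 6], [3, 8, 9], [4], [7]], Q = [[1, 2, 4, 6], [3, 7, 9], [5], [8]]

Insert each entry of the permutation into P by Schensted row insertion, recording in Q the position of each new cell.

Insert 1: appended to row 1. P = [[1]].
Insert 7: appended to row 1. P = [[1, 7]].
Insert 4: 4 bumps 7 from row 1; 7 starts row 2. P = [[1, 4], [7]].
Insert 8: appended to row 1. P = [[1, 4, 8], [7]].
Insert 3: 3 bumps 4 from row 1; 4 bumps 7 from row 2; 7 starts row 3. P = [[1, 3, 8], [4], [7]].
Insert 9: appended to row 1. P = [[1, 3, 8, 9], [4], [7]].
Insert 5: 5 bumps 8 from row 1; 8 appends to row 2. P = [[1, 3, 5, 9], [4, 8], [7]].
Insert 2: 2 bumps 3 from row 1; 3 bumps 4 from row 2; 4 bumps 7 from row 3; 7 starts row 4. P = [[1, 2, 5, 9], [3, 8], [4], [7]].
Insert 6: 6 bumps 9 from row 1; 9 appends to row 2. P = [[1, 2, 5, 6], [3, 8, 9], [4], [7]].

So P = [[1, 2, 5, 6], [3, 8, 9], [4], [7]], Q = [[1, 2, 4, 6], [3, 7, 9], [5], [8]].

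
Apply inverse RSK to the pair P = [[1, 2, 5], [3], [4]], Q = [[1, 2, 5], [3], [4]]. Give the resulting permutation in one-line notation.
1 4 3 2 5

Reverse the RSK construction: for i from n down to 1, find the cell of Q containing i, remove the entry at that cell from P, and reverse-bump it up through P; the value ejected from row 1 is w(i).

Step i=5: Q has 5 at row 1, column 3; remove that cell from P, ejecting 5. So w(5) = 5. P is now [[1, 2], [3], [4]].
Step i=4: Q has 4 at row 3, column 1; remove 4 from row 3 of P and reverse-bump: 4 enters row 2 and ejects 3; 3 enters row 1 and ejects 2. So w(4) = 2. P is now [[1, 3], [4]].
Step i=3: Q has 3 at row 2, column 1; remove 4 from row 2 of P and reverse-bump: 4 enters row 1 and ejects 3. So w(3) = 3. P is now [[1, 4]].
Step i=2: Q has 2 at row 1, column 2; remove that cell from P, ejecting 4. So w(2) = 4. P is now [[1]].
Step i=1: Q has 1 at row 1, column 1; remove that cell from P, ejecting 1. So w(1) = 1. P is now [].

So w = 1 4 3 2 5.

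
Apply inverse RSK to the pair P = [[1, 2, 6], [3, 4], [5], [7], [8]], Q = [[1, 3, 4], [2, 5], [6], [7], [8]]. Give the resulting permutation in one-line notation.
3 1 5 8 7 6 4 2

Reverse the RSK construction: for i from n down to 1, find the cell of Q containing i, remove the entry at that cell from P, and reverse-bump it up through P; the value ejected from row 1 is w(i).

Step i=8: Q has 8 at row 5, column 1; remove 8 from row 5 of P and reverse-bump: 8 enters row 4 and ejects 7; 7 enters row 3 and ejects 5; 5 enters row 2 and ejects 4; 4 enters row 1 and ejects 2. So w(8) = 2. P is now [[1, 4, 6], [3, 5], [7], [8]].
Step i=7: Q has 7 at row 4, column 1; remove 8 from row 4 of P and reverse-bump: 8 enters row 3 and ejects 7; 7 enters row 2 and ejects 5; 5 enters row 1 and ejects 4. So w(7) = 4. P is now [[1, 5, 6], [3, 7], [8]].
Step i=6: Q has 6 at row 3, column 1; remove 8 from row 3 of P and reverse-bump: 8 enters row 2 and ejects 7; 7 enters row 1 and ejects 6. So w(6) = 6. P is now [[1, 5, 7], [3, 8]].
Step i=5: Q has 5 at row 2, column 2; remove 8 from row 2 of P and reverse-bump: 8 enters row 1 and ejects 7. So w(5) = 7. P is now [[1, 5, 8], [3]].
Step i=4: Q has 4 at row 1, column 3; remove that cell from P, ejecting 8. So w(4) = 8. P is now [[1, 5], [3]].
Step i=3: Q has 3 at row 1, column 2; remove that cell from P, ejecting 5. So w(3) = 5. P is now [[1], [3]].
Step i=2: Q has 2 at row 2, column 1; remove 3 from row 2 of P and reverse-bump: 3 enters row 1 and ejects 1. So w(2) = 1. P is now [[3]].
Step i=1: Q has 1 at row 1, column 1; remove that cell from P, ejecting 3. So w(1) = 3. P is now [].

So w = 3 1 5 8 7 6 4 2.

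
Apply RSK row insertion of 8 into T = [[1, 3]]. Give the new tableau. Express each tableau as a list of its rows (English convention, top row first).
[[1, 3, 8]]

8 is larger than every entry of row 1, so it is appended to row 1. The new tableau is [[1, 3, 8]].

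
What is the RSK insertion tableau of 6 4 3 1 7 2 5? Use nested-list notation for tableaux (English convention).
P = [[1, 2, 5], [3, 7], [4], [6]]

Insert 6: appended to row 1. P = [[6]].
Insert 4: 4 bumps 6 from row 1; 6 starts row 2. P = [[4], [6]].
Insert 3: 3 bumps 4 from row 1; 4 bumps 6 from row 2; 6 starts row 3. P = [[3], [4], [6]].
Insert 1: 1 bumps 3 from row 1; 3 bumps 4 from row 2; 4 bumps 6 from row 3; 6 starts row 4. P = [[1], [3], [4], [6]].
Insert 7: appended to row 1. P = [[1, 7], [3], [4], [6]].
Insert 2: 2 bumps 7 from row 1; 7 appends to row 2. P = [[1, 2], [3, 7], [4], [6]].
Insert 5: appended to row 1. P = [[1, 2, 5], [3, 7], [4], [6]].

So P = [[1, 2, 5], [3, 7], [4], [6]].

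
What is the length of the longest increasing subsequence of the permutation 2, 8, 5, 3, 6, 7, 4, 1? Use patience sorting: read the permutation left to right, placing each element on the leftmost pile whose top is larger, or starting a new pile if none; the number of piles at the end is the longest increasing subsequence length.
2: new pile. tops = [2]
8: new pile. tops = [2, 8]
5: onto pile 2 (replacing 8). tops = [2, 5]
3: onto pile 2 (replacing 5). tops = [2, 3]
6: new pile. tops = [2, 3, 6]
7: new pile. tops = [2, 3, 6, 7]
4: onto pile 3 (replacing 6). tops = [2, 3, 4, 7]
1: onto pile 1 (replacing 2). tops = [1, 3, 4, 7]

4 piles, so the longest increasing subsequence has length 4.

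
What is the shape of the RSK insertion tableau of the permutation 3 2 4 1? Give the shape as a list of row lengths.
[2, 1, 1]

Row-insert each entry into an empty tableau.

After inserting 3: P = [[3]].
After inserting 2: P = [[2], [3]].
After inserting 4: P = [[2, 4], [3]].
After inserting 1: P = [[1, 4], [2], [3]].

The final insertion tableau P = [[1, 4], [2], [3]] has shape [2, 1, 1].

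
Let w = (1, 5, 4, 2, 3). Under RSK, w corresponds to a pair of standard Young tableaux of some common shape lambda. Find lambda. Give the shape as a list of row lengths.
[3, 1, 1]

RSK row insertion gives P = [[1, 2, 3], [4], [5]], which has shape [3, 1, 1].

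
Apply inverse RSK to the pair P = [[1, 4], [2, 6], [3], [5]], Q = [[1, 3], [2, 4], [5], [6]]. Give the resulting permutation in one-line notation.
5 3 6 4 2 1

Reverse the RSK construction: for i from n down to 1, find the cell of Q containing i, remove the entry at that cell from P, and reverse-bump it up through P; the value ejected from row 1 is w(i).

Step i=6: Q has 6 at row 4, column 1; remove 5 from row 4 of P and reverse-bump: 5 enters row 3 and ejects 3; 3 enters row 2 and ejects 2; 2 enters row 1 and ejects 1. So w(6) = 1. P is now [[2, 4], [3, 6], [5]].
Step i=5: Q has 5 at row 3, column 1; remove 5 from row 3 of P and reverse-bump: 5 enters row 2 and ejects 3; 3 enters row 1 and ejects 2. So w(5) = 2. P is now [[3, 4], [5, 6]].
Step i=4: Q has 4 at row 2, column 2; remove 6 from row 2 of P and reverse-bump: 6 enters row 1 and ejects 4. So w(4) = 4. P is now [[3, 6], [5]].
Step i=3: Q has 3 at row 1, column 2; remove that cell from P, ejecting 6. So w(3) = 6. P is now [[3], [5]].
Step i=2: Q has 2 at row 2, column 1; remove 5 from row 2 of P and reverse-bump: 5 enters row 1 and ejects 3. So w(2) = 3. P is now [[5]].
Step i=1: Q has 1 at row 1, column 1; remove that cell from P, ejecting 5. So w(1) = 5. P is now [].

So w = 5 3 6 4 2 1.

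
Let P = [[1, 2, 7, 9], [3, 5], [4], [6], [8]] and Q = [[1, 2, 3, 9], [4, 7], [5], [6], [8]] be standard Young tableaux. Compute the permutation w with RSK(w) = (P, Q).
4 6 8 7 5 1 3 2 9

Reverse the RSK construction: for i from n down to 1, find the cell of Q containing i, remove the entry at that cell from P, and reverse-bump it up through P; the value ejected from row 1 is w(i).

Step i=9: Q has 9 at row 1, column 4; remove that cell from P, ejecting 9. So w(9) = 9. P is now [[1, 2, 7], [3, 5], [4], [6], [8]].
Step i=8: Q has 8 at row 5, column 1; remove 8 from row 5 of P and reverse-bump: 8 enters row 4 and ejects 6; 6 enters row 3 and ejects 4; 4 enters row 2 and ejects 3; 3 enters row 1 and ejects 2. So w(8) = 2. P is now [[1, 3, 7], [4, 5], [6], [8]].
Step i=7: Q has 7 at row 2, column 2; remove 5 from row 2 of P and reverse-bump: 5 enters row 1 and ejects 3. So w(7) = 3. P is now [[1, 5, 7], [4], [6], [8]].
Step i=6: Q has 6 at row 4, column 1; remove 8 from row 4 of P and reverse-bump: 8 enters row 3 and ejects 6; 6 enters row 2 and ejects 4; 4 enters row 1 and ejects 1. So w(6) = 1. P is now [[4, 5, 7], [6], [8]].
Step i=5: Q has 5 at row 3, column 1; remove 8 from row 3 of P and reverse-bump: 8 enters row 2 and ejects 6; 6 enters row 1 and ejects 5. So w(5) = 5. P is now [[4, 6, 7], [8]].
Step i=4: Q has 4 at row 2, column 1; remove 8 from row 2 of P and reverse-bump: 8 enters row 1 and ejects 7. So w(4) = 7. P is now [[4, 6, 8]].
Step i=3: Q has 3 at row 1, column 3; remove that cell from P, ejecting 8. So w(3) = 8. P is now [[4, 6]].
Step i=2: Q has 2 at row 1, column 2; remove that cell from P, ejecting 6. So w(2) = 6. P is now [[4]].
Step i=1: Q has 1 at row 1, column 1; remove that cell from P, ejecting 4. So w(1) = 4. P is now [].

So w = 4 6 8 7 5 1 3 2 9.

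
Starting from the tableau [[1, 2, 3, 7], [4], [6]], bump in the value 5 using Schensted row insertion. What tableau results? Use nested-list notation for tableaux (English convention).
In row 1, 5 replaces 7 (the leftmost entry greater than 5); 7 is bumped to row 2. 7 is appended to row 2. The new tableau is [[1, 2, 3, 5], [4, 7], [6]].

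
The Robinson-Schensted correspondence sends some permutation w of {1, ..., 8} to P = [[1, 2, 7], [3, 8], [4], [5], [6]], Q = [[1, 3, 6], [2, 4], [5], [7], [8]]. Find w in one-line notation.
Reverse the RSK construction: for i from n down to 1, find the cell of Q containing i, remove the entry at that cell from P, and reverse-bump it up through P; the value ejected from row 1 is w(i).

Step i=8: Q has 8 at row 5, column 1; remove 6 from row 5 of P and reverse-bump: 6 enters row 4 and ejects 5; 5 enters row 3 and ejects 4; 4 enters row 2 and ejects 3; 3 enters row 1 and ejects 2. So w(8) = 2. P is now [[1, 3, 7], [4, 8], [5], [6]].
Step i=7: Q has 7 at row 4, column 1; remove 6 from row 4 of P and reverse-bump: 6 enters row 3 and ejects 5; 5 enters row 2 and ejects 4; 4 enters row 1 and ejects 3. So w(7) = 3. P is now [[1, 4, 7], [5, 8], [6]].
Step i=6: Q has 6 at row 1, column 3; remove that cell from P, ejecting 7. So w(6) = 7. P is now [[1, 4], [5, 8], [6]].
Step i=5: Q has 5 at row 3, column 1; remove 6 from row 3 of P and reverse-bump: 6 enters row 2 and ejects 5; 5 enters row 1 and ejects 4. So w(5) = 4. P is now [[1, 5], [6, 8]].
Step i=4: Q has 4 at row 2, column 2; remove 8 from row 2 of P and reverse-bump: 8 enters row 1 and ejects 5. So w(4) = 5. P is now [[1, 8], [6]].
Step i=3: Q has 3 at row 1, column 2; remove that cell from P, ejecting 8. So w(3) = 8. P is now [[1], [6]].
Step i=2: Q has 2 at row 2, column 1; remove 6 from row 2 of P and reverse-bump: 6 enters row 1 and ejects 1. So w(2) = 1. P is now [[6]].
Step i=1: Q has 1 at row 1, column 1; remove that cell from P, ejecting 6. So w(1) = 6. P is now [].

So w = 6 1 8 5 4 7 3 2.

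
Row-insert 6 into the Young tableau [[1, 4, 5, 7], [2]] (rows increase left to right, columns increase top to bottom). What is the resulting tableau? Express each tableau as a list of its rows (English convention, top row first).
In row 1, 6 replaces 7 (the leftmost entry greater than 6); 7 is bumped to row 2. 7 is appended to row 2. The new tableau is [[1, 4, 5, 6], [2, 7]].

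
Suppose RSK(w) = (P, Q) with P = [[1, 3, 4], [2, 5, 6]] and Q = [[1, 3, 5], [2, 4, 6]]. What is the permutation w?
2 1 5 3 6 4

Reverse the RSK construction: for i from n down to 1, find the cell of Q containing i, remove the entry at that cell from P, and reverse-bump it up through P; the value ejected from row 1 is w(i).

Step i=6: Q has 6 at row 2, column 3; remove 6 from row 2 of P and reverse-bump: 6 enters row 1 and ejects 4. So w(6) = 4. P is now [[1, 3, 6], [2, 5]].
Step i=5: Q has 5 at row 1, column 3; remove that cell from P, ejecting 6. So w(5) = 6. P is now [[1, 3], [2, 5]].
Step i=4: Q has 4 at row 2, column 2; remove 5 from row 2 of P and reverse-bump: 5 enters row 1 and ejects 3. So w(4) = 3. P is now [[1, 5], [2]].
Step i=3: Q has 3 at row 1, column 2; remove that cell from P, ejecting 5. So w(3) = 5. P is now [[1], [2]].
Step i=2: Q has 2 at row 2, column 1; remove 2 from row 2 of P and reverse-bump: 2 enters row 1 and ejects 1. So w(2) = 1. P is now [[2]].
Step i=1: Q has 1 at row 1, column 1; remove that cell from P, ejecting 2. So w(1) = 2. P is now [].

So w = 2 1 5 3 6 4.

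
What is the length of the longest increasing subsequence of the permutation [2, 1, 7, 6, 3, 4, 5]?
4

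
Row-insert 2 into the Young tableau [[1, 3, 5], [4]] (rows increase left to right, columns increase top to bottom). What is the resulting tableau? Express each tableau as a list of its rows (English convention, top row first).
In row 1, 2 replaces 3 (the leftmost entry greater than 2); 3 is bumped to row 2. In row 2, 3 replaces 4 (the leftmost entry greater than 3); 4 is bumped to row 3. 4 starts a new row 3. The new tableau is [[1, 2, 5], [3], [4]].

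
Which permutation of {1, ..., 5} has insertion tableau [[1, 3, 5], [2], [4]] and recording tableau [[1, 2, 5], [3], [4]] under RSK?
2 4 3 1 5

Reverse the RSK construction: for i from n down to 1, find the cell of Q containing i, remove the entry at that cell from P, and reverse-bump it up through P; the value ejected from row 1 is w(i).

Step i=5: Q has 5 at row 1, column 3; remove that cell from P, ejecting 5. So w(5) = 5. P is now [[1, 3], [2], [4]].
Step i=4: Q has 4 at row 3, column 1; remove 4 from row 3 of P and reverse-bump: 4 enters row 2 and ejects 2; 2 enters row 1 and ejects 1. So w(4) = 1. P is now [[2, 3], [4]].
Step i=3: Q has 3 at row 2, column 1; remove 4 from row 2 of P and reverse-bump: 4 enters row 1 and ejects 3. So w(3) = 3. P is now [[2, 4]].
Step i=2: Q has 2 at row 1, column 2; remove that cell from P, ejecting 4. So w(2) = 4. P is now [[2]].
Step i=1: Q has 1 at row 1, column 1; remove that cell from P, ejecting 2. So w(1) = 2. P is now [].

So w = 2 4 3 1 5.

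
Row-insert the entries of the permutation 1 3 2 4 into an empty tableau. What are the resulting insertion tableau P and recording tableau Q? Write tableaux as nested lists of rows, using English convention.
P = [[1, 2, 4], [3]], Q = [[1, 2, 4], [3]]

Insert each entry of the permutation into P by Schensted row insertion, recording in Q the position of each new cell.

Insert 1: appended to row 1. P = [[1]].
Insert 3: appended to row 1. P = [[1, 3]].
Insert 2: 2 bumps 3 from row 1; 3 starts row 2. P = [[1, 2], [3]].
Insert 4: appended to row 1. P = [[1, 2, 4], [3]].

So P = [[1, 2, 4], [3]], Q = [[1, 2, 4], [3]].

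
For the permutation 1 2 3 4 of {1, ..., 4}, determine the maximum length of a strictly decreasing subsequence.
1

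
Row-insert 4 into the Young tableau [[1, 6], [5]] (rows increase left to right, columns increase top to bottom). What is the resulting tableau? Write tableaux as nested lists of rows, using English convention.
In row 1, 4 replaces 6 (the leftmost entry greater than 4); 6 is bumped to row 2. 6 is appended to row 2. The new tableau is [[1, 4], [5, 6]].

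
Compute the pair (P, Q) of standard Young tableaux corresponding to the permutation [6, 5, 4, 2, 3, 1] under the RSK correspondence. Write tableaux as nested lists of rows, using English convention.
P = [[1, 3], [2], [4], [5], [6]], Q = [[1, 5], [2], [3], [4], [6]]

Insert each entry of the permutation into P by Schensted row insertion, recording in Q the position of each new cell.

Insert 6: appended to row 1. P = [[6]], Q = [[1]].
Insert 5: 5 bumps 6 from row 1; 6 starts row 2. P = [[5], [6]], Q = [[1], [2]].
Insert 4: 4 bumps 5 from row 1; 5 bumps 6 from row 2; 6 starts row 3. P = [[4], [5], [6]], Q = [[1], [2], [3]].
Insert 2: 2 bumps 4 from row 1; 4 bumps 5 from row 2; 5 bumps 6 from row 3; 6 starts row 4. P = [[2], [4], [5], [6]], Q = [[1], [2], [3], [4]].
Insert 3: appended to row 1. P = [[2, 3], [4], [5], [6]], Q = [[1, 5], [2], [3], [4]].
Insert 1: 1 bumps 2 from row 1; 2 bumps 4 from row 2; 4 bumps 5 from row 3; 5 bumps 6 from row 4; 6 starts row 5. P = [[1, 3], [2], [4], [5], [6]], Q = [[1, 5], [2], [3], [4], [6]].

So P = [[1, 3], [2], [4], [5], [6]], Q = [[1, 5], [2], [3], [4], [6]].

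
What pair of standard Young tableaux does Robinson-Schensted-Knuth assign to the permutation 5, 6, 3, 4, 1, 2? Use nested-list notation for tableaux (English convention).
P = [[1, 2], [3, 4], [5, 6]], Q = [[1, 2], [3, 4], [5, 6]]

Insert each entry of the permutation into P by Schensted row insertion, recording in Q the position of each new cell.

Insert 5: appended to row 1. P = [[5]], Q = [[1]].
Insert 6: appended to row 1. P = [[5, 6]], Q = [[1, 2]].
Insert 3: 3 bumps 5 from row 1; 5 starts row 2. P = [[3, 6], [5]], Q = [[1, 2], [3]].
Insert 4: 4 bumps 6 from row 1; 6 appends to row 2. P = [[3, 4], [5, 6]], Q = [[1, 2], [3, 4]].
Insert 1: 1 bumps 3 from row 1; 3 bumps 5 from row 2; 5 starts row 3. P = [[1, 4], [3, 6], [5]], Q = [[1, 2], [3, 4], [5]].
Insert 2: 2 bumps 4 from row 1; 4 bumps 6 from row 2; 6 appends to row 3. P = [[1, 2], [3, 4], [5, 6]], Q = [[1, 2], [3, 4], [5, 6]].

So P = [[1, 2], [3, 4], [5, 6]], Q = [[1, 2], [3, 4], [5, 6]].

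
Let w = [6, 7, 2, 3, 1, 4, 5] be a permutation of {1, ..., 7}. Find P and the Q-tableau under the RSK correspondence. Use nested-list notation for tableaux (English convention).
P = [[1, 3, 4, 5], [2, 7], [6]], Q = [[1, 2, 6, 7], [3, 4], [5]]

Insert each entry of the permutation into P by Schensted row insertion, recording in Q the position of each new cell.

Insert 6: appended to row 1. P = [[6]].
Insert 7: appended to row 1. P = [[6, 7]].
Insert 2: 2 bumps 6 from row 1; 6 starts row 2. P = [[2, 7], [6]].
Insert 3: 3 bumps 7 from row 1; 7 appends to row 2. P = [[2, 3], [6, 7]].
Insert 1: 1 bumps 2 from row 1; 2 bumps 6 from row 2; 6 starts row 3. P = [[1, 3], [2, 7], [6]].
Insert 4: appended to row 1. P = [[1, 3, 4], [2, 7], [6]].
Insert 5: appended to row 1. P = [[1, 3, 4, 5], [2, 7], [6]].

So P = [[1, 3, 4, 5], [2, 7], [6]], Q = [[1, 2, 6, 7], [3, 4], [5]].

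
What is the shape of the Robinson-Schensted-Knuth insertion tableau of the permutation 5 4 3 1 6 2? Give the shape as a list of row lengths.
[2, 2, 1, 1]

RSK row insertion gives P = [[1, 2], [3, 6], [4], [5]], which has shape [2, 2, 1, 1].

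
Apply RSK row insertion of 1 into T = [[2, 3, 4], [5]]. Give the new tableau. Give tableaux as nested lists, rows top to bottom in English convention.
[[1, 3, 4], [2], [5]]

In row 1, 1 replaces 2 (the leftmost entry greater than 1); 2 is bumped to row 2. In row 2, 2 replaces 5 (the leftmost entry greater than 2); 5 is bumped to row 3. 5 starts a new row 3. The new tableau is [[1, 3, 4], [2], [5]].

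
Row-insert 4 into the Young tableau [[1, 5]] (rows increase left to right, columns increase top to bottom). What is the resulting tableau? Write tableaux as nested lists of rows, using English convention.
[[1, 4], [5]]

In row 1, 4 replaces 5 (the leftmost entry greater than 4); 5 is bumped to row 2. 5 starts a new row 2. The new tableau is [[1, 4], [5]].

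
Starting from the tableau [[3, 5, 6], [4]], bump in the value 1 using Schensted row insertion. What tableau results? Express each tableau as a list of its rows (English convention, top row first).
In row 1, 1 replaces 3 (the leftmost entry greater than 1); 3 is bumped to row 2. In row 2, 3 replaces 4 (the leftmost entry greater than 3); 4 is bumped to row 3. 4 starts a new row 3. The new tableau is [[1, 5, 6], [3], [4]].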